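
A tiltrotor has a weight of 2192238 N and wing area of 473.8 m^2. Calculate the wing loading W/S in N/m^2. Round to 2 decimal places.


Step 1: Wing loading = W / S = 2192238 / 473.8
Step 2: Wing loading = 4626.93 N/m^2

4626.93


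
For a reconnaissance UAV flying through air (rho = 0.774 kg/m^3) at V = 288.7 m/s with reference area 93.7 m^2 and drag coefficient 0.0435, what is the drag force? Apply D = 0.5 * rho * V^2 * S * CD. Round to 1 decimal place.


Step 1: Dynamic pressure q = 0.5 * 0.774 * 288.7^2 = 32255.556 Pa
Step 2: Drag D = q * S * CD = 32255.556 * 93.7 * 0.0435
Step 3: D = 131472.0 N

131472.0


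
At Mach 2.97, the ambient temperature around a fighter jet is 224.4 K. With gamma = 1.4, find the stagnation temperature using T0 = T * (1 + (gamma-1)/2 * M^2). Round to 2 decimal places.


Step 1: (gamma-1)/2 = 0.2
Step 2: M^2 = 8.8209
Step 3: 1 + 0.2 * 8.8209 = 2.76418
Step 4: T0 = 224.4 * 2.76418 = 620.28 K

620.28


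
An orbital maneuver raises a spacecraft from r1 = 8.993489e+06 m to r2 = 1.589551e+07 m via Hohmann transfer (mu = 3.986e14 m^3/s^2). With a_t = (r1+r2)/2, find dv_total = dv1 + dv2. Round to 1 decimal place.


Step 1: Transfer semi-major axis a_t = (8.993489e+06 + 1.589551e+07) / 2 = 1.244450e+07 m
Step 2: v1 (circular at r1) = sqrt(mu/r1) = 6657.4 m/s
Step 3: v_t1 = sqrt(mu*(2/r1 - 1/a_t)) = 7524.07 m/s
Step 4: dv1 = |7524.07 - 6657.4| = 866.68 m/s
Step 5: v2 (circular at r2) = 5007.62 m/s, v_t2 = 4257.03 m/s
Step 6: dv2 = |5007.62 - 4257.03| = 750.59 m/s
Step 7: Total delta-v = 866.68 + 750.59 = 1617.3 m/s

1617.3


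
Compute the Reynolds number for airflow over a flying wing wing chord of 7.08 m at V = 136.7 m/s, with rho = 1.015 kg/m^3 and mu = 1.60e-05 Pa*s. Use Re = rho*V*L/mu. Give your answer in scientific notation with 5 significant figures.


Step 1: Numerator = rho * V * L = 1.015 * 136.7 * 7.08 = 982.35354
Step 2: Re = 982.35354 / 1.60e-05
Step 3: Re = 6.1397e+07

6.1397e+07


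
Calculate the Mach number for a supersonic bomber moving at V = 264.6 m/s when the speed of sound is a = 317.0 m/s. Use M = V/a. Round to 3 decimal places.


Step 1: M = V / a = 264.6 / 317.0
Step 2: M = 0.835

0.835


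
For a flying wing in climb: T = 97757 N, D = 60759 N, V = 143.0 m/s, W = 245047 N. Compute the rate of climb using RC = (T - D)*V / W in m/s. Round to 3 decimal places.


Step 1: Excess thrust = T - D = 97757 - 60759 = 36998 N
Step 2: Excess power = 36998 * 143.0 = 5290714.0 W
Step 3: RC = 5290714.0 / 245047 = 21.591 m/s

21.591


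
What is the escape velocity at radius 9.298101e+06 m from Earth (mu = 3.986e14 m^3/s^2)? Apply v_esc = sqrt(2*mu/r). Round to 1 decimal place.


Step 1: 2*mu/r = 2 * 3.986e14 / 9.298101e+06 = 85737937.2412
Step 2: v_esc = sqrt(85737937.2412) = 9259.5 m/s

9259.5


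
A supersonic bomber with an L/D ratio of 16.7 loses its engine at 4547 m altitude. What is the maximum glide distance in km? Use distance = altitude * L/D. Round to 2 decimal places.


Step 1: Glide distance = altitude * L/D = 4547 * 16.7 = 75934.9 m
Step 2: Convert to km: 75934.9 / 1000 = 75.93 km

75.93


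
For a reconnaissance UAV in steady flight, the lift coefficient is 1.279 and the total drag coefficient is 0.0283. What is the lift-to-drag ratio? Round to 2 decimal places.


Step 1: L/D = CL / CD = 1.279 / 0.0283
Step 2: L/D = 45.19

45.19


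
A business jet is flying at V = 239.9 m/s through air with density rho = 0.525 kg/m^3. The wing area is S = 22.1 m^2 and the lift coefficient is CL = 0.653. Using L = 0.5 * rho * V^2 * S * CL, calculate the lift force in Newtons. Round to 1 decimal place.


Step 1: Calculate dynamic pressure q = 0.5 * 0.525 * 239.9^2 = 0.5 * 0.525 * 57552.01 = 15107.4026 Pa
Step 2: Multiply by wing area and lift coefficient: L = 15107.4026 * 22.1 * 0.653
Step 3: L = 333873.598 * 0.653 = 218019.5 N

218019.5


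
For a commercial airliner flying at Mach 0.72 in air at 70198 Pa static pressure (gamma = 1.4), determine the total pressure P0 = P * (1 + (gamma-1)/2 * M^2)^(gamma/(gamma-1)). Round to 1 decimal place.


Step 1: (gamma-1)/2 * M^2 = 0.2 * 0.5184 = 0.10368
Step 2: 1 + 0.10368 = 1.10368
Step 3: Exponent gamma/(gamma-1) = 3.5
Step 4: P0 = 70198 * 1.10368^3.5 = 99146.1 Pa

99146.1


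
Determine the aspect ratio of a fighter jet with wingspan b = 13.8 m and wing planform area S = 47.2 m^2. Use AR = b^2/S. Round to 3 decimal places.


Step 1: b^2 = 13.8^2 = 190.44
Step 2: AR = 190.44 / 47.2 = 4.035

4.035


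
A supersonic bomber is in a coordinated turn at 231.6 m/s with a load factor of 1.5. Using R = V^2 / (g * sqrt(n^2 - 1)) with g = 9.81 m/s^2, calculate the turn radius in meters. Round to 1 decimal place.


Step 1: V^2 = 231.6^2 = 53638.56
Step 2: n^2 - 1 = 1.5^2 - 1 = 1.25
Step 3: sqrt(1.25) = 1.118034
Step 4: R = 53638.56 / (9.81 * 1.118034) = 4890.5 m

4890.5


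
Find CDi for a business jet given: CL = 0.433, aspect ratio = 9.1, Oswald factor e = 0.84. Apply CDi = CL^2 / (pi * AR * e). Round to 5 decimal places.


Step 1: CL^2 = 0.433^2 = 0.187489
Step 2: pi * AR * e = 3.14159 * 9.1 * 0.84 = 24.014334
Step 3: CDi = 0.187489 / 24.014334 = 0.00781

0.00781


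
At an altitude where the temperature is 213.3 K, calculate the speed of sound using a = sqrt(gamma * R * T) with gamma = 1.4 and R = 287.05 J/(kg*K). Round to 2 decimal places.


Step 1: gamma * R * T = 1.4 * 287.05 * 213.3 = 85718.871
Step 2: a = sqrt(85718.871) = 292.78 m/s

292.78


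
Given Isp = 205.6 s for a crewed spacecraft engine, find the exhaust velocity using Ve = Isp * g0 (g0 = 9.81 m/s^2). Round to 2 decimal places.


Step 1: Ve = Isp * g0 = 205.6 * 9.81
Step 2: Ve = 2016.94 m/s

2016.94


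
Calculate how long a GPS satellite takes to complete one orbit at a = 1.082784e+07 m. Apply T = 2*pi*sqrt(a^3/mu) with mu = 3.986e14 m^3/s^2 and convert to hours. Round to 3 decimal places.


Step 1: a^3 / mu = 1.269479e+21 / 3.986e14 = 3.184844e+06
Step 2: sqrt(3.184844e+06) = 1784.6132 s
Step 3: T = 2*pi * 1784.6132 = 11213.06 s
Step 4: T in hours = 11213.06 / 3600 = 3.115 hours

3.115


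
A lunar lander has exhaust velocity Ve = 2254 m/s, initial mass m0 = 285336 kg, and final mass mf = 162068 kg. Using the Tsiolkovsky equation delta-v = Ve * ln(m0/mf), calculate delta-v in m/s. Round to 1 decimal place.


Step 1: Mass ratio m0/mf = 285336 / 162068 = 1.760594
Step 2: ln(1.760594) = 0.565651
Step 3: delta-v = 2254 * 0.565651 = 1275.0 m/s

1275.0


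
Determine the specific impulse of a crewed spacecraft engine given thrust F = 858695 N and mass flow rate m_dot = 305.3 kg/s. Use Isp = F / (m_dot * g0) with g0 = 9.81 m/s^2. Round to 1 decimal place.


Step 1: m_dot * g0 = 305.3 * 9.81 = 2994.99
Step 2: Isp = 858695 / 2994.99 = 286.7 s

286.7


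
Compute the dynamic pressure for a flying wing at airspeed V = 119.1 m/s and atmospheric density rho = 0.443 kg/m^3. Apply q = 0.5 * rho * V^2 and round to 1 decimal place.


Step 1: V^2 = 119.1^2 = 14184.81
Step 2: q = 0.5 * 0.443 * 14184.81
Step 3: q = 3141.9 Pa

3141.9


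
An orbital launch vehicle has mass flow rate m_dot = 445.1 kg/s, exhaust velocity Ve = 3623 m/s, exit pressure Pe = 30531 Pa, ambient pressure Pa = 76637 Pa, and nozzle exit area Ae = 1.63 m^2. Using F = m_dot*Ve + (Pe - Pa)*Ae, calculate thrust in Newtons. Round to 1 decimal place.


Step 1: Momentum thrust = m_dot * Ve = 445.1 * 3623 = 1612597.3 N
Step 2: Pressure thrust = (Pe - Pa) * Ae = (30531 - 76637) * 1.63 = -75152.78 N
Step 3: Total thrust F = 1612597.3 + -75152.78 = 1537444.5 N

1537444.5


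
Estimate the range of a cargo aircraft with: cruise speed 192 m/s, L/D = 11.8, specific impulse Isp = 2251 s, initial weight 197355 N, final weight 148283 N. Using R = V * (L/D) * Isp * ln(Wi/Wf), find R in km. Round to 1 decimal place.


Step 1: Coefficient = V * (L/D) * Isp = 192 * 11.8 * 2251 = 5099865.6 m
Step 2: Wi/Wf = 197355 / 148283 = 1.330935
Step 3: ln(1.330935) = 0.285882
Step 4: R = 5099865.6 * 0.285882 = 1457957.4 m = 1458.0 km

1458.0


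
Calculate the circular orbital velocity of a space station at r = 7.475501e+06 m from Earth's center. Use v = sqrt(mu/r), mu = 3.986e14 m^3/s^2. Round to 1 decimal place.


Step 1: mu / r = 3.986e14 / 7.475501e+06 = 53320840.9711
Step 2: v = sqrt(53320840.9711) = 7302.1 m/s

7302.1


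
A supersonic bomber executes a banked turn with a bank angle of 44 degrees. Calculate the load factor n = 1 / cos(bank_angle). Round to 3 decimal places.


Step 1: Convert 44 degrees to radians = 0.767945
Step 2: cos(44 deg) = 0.71934
Step 3: n = 1 / 0.71934 = 1.390

1.390


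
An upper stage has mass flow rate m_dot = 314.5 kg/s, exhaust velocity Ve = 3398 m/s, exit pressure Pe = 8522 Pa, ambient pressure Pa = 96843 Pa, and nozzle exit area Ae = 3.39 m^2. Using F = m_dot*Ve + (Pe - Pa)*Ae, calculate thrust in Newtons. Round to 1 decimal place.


Step 1: Momentum thrust = m_dot * Ve = 314.5 * 3398 = 1068671.0 N
Step 2: Pressure thrust = (Pe - Pa) * Ae = (8522 - 96843) * 3.39 = -299408.19 N
Step 3: Total thrust F = 1068671.0 + -299408.19 = 769262.8 N

769262.8


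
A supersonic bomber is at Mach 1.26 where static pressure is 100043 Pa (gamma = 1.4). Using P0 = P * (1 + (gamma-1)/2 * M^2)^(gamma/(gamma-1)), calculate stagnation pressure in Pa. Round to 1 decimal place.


Step 1: (gamma-1)/2 * M^2 = 0.2 * 1.5876 = 0.31752
Step 2: 1 + 0.31752 = 1.31752
Step 3: Exponent gamma/(gamma-1) = 3.5
Step 4: P0 = 100043 * 1.31752^3.5 = 262625.5 Pa

262625.5


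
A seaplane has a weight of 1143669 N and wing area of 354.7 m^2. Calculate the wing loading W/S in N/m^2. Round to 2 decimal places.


Step 1: Wing loading = W / S = 1143669 / 354.7
Step 2: Wing loading = 3224.33 N/m^2

3224.33


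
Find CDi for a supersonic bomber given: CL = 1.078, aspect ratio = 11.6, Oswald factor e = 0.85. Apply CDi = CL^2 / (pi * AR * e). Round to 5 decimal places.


Step 1: CL^2 = 1.078^2 = 1.162084
Step 2: pi * AR * e = 3.14159 * 11.6 * 0.85 = 30.976104
Step 3: CDi = 1.162084 / 30.976104 = 0.03752

0.03752


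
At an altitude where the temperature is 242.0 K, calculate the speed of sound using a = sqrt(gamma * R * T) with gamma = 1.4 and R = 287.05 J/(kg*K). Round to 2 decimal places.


Step 1: gamma * R * T = 1.4 * 287.05 * 242.0 = 97252.54
Step 2: a = sqrt(97252.54) = 311.85 m/s

311.85


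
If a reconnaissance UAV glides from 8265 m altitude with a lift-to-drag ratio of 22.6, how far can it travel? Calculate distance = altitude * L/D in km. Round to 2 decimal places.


Step 1: Glide distance = altitude * L/D = 8265 * 22.6 = 186789.0 m
Step 2: Convert to km: 186789.0 / 1000 = 186.79 km

186.79


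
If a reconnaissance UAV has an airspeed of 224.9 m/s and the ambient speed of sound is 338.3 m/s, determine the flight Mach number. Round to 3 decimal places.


Step 1: M = V / a = 224.9 / 338.3
Step 2: M = 0.665

0.665


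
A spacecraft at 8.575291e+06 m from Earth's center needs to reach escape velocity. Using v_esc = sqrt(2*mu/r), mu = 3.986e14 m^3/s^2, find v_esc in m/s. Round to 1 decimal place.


Step 1: 2*mu/r = 2 * 3.986e14 / 8.575291e+06 = 92964775.1896
Step 2: v_esc = sqrt(92964775.1896) = 9641.8 m/s

9641.8


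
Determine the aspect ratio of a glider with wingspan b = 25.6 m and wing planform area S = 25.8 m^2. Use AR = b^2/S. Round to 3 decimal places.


Step 1: b^2 = 25.6^2 = 655.36
Step 2: AR = 655.36 / 25.8 = 25.402

25.402


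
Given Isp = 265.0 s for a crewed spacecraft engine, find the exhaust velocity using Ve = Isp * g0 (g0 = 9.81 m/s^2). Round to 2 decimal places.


Step 1: Ve = Isp * g0 = 265.0 * 9.81
Step 2: Ve = 2599.65 m/s

2599.65


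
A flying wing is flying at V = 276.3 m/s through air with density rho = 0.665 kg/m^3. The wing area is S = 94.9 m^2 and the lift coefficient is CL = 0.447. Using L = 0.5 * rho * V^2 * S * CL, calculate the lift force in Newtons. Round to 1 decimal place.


Step 1: Calculate dynamic pressure q = 0.5 * 0.665 * 276.3^2 = 0.5 * 0.665 * 76341.69 = 25383.6119 Pa
Step 2: Multiply by wing area and lift coefficient: L = 25383.6119 * 94.9 * 0.447
Step 3: L = 2408904.7717 * 0.447 = 1076780.4 N

1076780.4


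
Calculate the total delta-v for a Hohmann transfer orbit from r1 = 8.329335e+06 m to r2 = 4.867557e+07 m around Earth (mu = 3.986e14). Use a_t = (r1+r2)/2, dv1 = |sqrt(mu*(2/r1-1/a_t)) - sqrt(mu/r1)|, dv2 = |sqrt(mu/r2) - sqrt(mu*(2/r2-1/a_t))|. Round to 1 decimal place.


Step 1: Transfer semi-major axis a_t = (8.329335e+06 + 4.867557e+07) / 2 = 2.850245e+07 m
Step 2: v1 (circular at r1) = sqrt(mu/r1) = 6917.73 m/s
Step 3: v_t1 = sqrt(mu*(2/r1 - 1/a_t)) = 9040.2 m/s
Step 4: dv1 = |9040.2 - 6917.73| = 2122.47 m/s
Step 5: v2 (circular at r2) = 2861.63 m/s, v_t2 = 1546.95 m/s
Step 6: dv2 = |2861.63 - 1546.95| = 1314.67 m/s
Step 7: Total delta-v = 2122.47 + 1314.67 = 3437.1 m/s

3437.1


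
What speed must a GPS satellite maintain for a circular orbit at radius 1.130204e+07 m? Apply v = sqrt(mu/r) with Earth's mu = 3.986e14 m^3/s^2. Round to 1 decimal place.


Step 1: mu / r = 3.986e14 / 1.130204e+07 = 35267969.3224
Step 2: v = sqrt(35267969.3224) = 5938.7 m/s

5938.7


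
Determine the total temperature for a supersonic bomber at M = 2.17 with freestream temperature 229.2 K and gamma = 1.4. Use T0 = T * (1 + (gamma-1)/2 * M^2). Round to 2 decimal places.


Step 1: (gamma-1)/2 = 0.2
Step 2: M^2 = 4.7089
Step 3: 1 + 0.2 * 4.7089 = 1.94178
Step 4: T0 = 229.2 * 1.94178 = 445.06 K

445.06


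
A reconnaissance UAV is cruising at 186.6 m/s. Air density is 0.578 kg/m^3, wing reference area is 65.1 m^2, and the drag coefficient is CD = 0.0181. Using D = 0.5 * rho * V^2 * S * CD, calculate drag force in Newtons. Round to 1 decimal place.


Step 1: Dynamic pressure q = 0.5 * 0.578 * 186.6^2 = 10062.8528 Pa
Step 2: Drag D = q * S * CD = 10062.8528 * 65.1 * 0.0181
Step 3: D = 11857.2 N

11857.2


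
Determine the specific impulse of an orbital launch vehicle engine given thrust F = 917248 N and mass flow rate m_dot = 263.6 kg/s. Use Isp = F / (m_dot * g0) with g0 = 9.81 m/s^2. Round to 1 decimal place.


Step 1: m_dot * g0 = 263.6 * 9.81 = 2585.92
Step 2: Isp = 917248 / 2585.92 = 354.7 s

354.7


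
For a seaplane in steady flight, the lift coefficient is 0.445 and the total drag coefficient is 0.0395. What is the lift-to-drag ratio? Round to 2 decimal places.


Step 1: L/D = CL / CD = 0.445 / 0.0395
Step 2: L/D = 11.27

11.27


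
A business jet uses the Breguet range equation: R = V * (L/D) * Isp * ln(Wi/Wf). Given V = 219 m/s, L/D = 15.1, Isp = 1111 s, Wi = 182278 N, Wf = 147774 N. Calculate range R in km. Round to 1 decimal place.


Step 1: Coefficient = V * (L/D) * Isp = 219 * 15.1 * 1111 = 3673965.9 m
Step 2: Wi/Wf = 182278 / 147774 = 1.233492
Step 3: ln(1.233492) = 0.209849
Step 4: R = 3673965.9 * 0.209849 = 770977.8 m = 771.0 km

771.0


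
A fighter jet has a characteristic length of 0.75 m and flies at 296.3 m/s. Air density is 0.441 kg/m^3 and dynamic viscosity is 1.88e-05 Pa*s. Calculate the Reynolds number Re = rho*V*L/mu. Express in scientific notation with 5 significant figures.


Step 1: Numerator = rho * V * L = 0.441 * 296.3 * 0.75 = 98.001225
Step 2: Re = 98.001225 / 1.88e-05
Step 3: Re = 5.2128e+06

5.2128e+06


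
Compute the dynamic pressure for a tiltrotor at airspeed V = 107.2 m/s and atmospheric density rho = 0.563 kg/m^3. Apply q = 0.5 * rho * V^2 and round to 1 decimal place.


Step 1: V^2 = 107.2^2 = 11491.84
Step 2: q = 0.5 * 0.563 * 11491.84
Step 3: q = 3235.0 Pa

3235.0


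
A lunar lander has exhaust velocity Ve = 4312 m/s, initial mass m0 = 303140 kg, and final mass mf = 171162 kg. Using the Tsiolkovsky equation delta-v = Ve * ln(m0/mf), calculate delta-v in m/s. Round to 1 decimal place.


Step 1: Mass ratio m0/mf = 303140 / 171162 = 1.771071
Step 2: ln(1.771071) = 0.571584
Step 3: delta-v = 4312 * 0.571584 = 2464.7 m/s

2464.7


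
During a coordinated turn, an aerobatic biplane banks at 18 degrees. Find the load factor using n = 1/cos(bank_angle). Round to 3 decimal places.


Step 1: Convert 18 degrees to radians = 0.314159
Step 2: cos(18 deg) = 0.951057
Step 3: n = 1 / 0.951057 = 1.051

1.051


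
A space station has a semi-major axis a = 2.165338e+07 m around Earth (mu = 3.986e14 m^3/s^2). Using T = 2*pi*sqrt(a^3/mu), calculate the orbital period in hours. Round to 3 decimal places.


Step 1: a^3 / mu = 1.015260e+22 / 3.986e14 = 2.547064e+07
Step 2: sqrt(2.547064e+07) = 5046.8442 s
Step 3: T = 2*pi * 5046.8442 = 31710.26 s
Step 4: T in hours = 31710.26 / 3600 = 8.808 hours

8.808


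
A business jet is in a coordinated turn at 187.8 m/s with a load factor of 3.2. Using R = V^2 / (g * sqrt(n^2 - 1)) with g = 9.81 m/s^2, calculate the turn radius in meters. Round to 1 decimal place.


Step 1: V^2 = 187.8^2 = 35268.84
Step 2: n^2 - 1 = 3.2^2 - 1 = 9.24
Step 3: sqrt(9.24) = 3.039737
Step 4: R = 35268.84 / (9.81 * 3.039737) = 1182.7 m

1182.7


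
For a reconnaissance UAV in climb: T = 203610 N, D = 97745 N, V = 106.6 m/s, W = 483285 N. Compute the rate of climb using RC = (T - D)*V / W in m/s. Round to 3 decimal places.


Step 1: Excess thrust = T - D = 203610 - 97745 = 105865 N
Step 2: Excess power = 105865 * 106.6 = 11285209.0 W
Step 3: RC = 11285209.0 / 483285 = 23.351 m/s

23.351


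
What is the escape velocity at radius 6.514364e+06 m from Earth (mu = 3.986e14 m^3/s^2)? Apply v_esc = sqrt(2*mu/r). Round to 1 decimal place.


Step 1: 2*mu/r = 2 * 3.986e14 / 6.514364e+06 = 122375722.3268
Step 2: v_esc = sqrt(122375722.3268) = 11062.4 m/s

11062.4


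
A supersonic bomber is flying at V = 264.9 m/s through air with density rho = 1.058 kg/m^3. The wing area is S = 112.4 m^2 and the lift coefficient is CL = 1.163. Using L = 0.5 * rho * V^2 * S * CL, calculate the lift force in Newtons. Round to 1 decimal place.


Step 1: Calculate dynamic pressure q = 0.5 * 1.058 * 264.9^2 = 0.5 * 1.058 * 70172.01 = 37120.9933 Pa
Step 2: Multiply by wing area and lift coefficient: L = 37120.9933 * 112.4 * 1.163
Step 3: L = 4172399.6458 * 1.163 = 4852500.8 N

4852500.8


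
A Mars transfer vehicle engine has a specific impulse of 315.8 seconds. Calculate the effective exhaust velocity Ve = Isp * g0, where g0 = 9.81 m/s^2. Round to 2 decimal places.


Step 1: Ve = Isp * g0 = 315.8 * 9.81
Step 2: Ve = 3098.00 m/s

3098.00


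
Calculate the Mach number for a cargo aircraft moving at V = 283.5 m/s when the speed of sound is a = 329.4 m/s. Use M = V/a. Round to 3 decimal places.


Step 1: M = V / a = 283.5 / 329.4
Step 2: M = 0.861

0.861


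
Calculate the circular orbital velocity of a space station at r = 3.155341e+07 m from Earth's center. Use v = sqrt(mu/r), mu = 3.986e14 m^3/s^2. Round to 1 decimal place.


Step 1: mu / r = 3.986e14 / 3.155341e+07 = 12632549.0652
Step 2: v = sqrt(12632549.0652) = 3554.2 m/s

3554.2


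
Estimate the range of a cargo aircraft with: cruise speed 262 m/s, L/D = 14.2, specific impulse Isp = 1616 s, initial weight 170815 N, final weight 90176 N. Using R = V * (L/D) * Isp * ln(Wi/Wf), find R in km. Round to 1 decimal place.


Step 1: Coefficient = V * (L/D) * Isp = 262 * 14.2 * 1616 = 6012166.4 m
Step 2: Wi/Wf = 170815 / 90176 = 1.89424
Step 3: ln(1.89424) = 0.638818
Step 4: R = 6012166.4 * 0.638818 = 3840678.8 m = 3840.7 km

3840.7


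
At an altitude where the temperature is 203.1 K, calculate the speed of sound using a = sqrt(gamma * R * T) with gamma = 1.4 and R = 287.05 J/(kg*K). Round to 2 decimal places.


Step 1: gamma * R * T = 1.4 * 287.05 * 203.1 = 81619.797
Step 2: a = sqrt(81619.797) = 285.69 m/s

285.69


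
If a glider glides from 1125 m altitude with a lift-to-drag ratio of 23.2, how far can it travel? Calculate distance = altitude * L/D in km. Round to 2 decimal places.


Step 1: Glide distance = altitude * L/D = 1125 * 23.2 = 26100.0 m
Step 2: Convert to km: 26100.0 / 1000 = 26.10 km

26.10


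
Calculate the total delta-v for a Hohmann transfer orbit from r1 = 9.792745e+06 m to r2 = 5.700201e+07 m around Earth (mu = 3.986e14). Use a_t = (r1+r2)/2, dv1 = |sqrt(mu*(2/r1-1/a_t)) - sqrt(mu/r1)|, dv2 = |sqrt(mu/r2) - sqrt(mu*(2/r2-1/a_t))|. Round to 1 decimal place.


Step 1: Transfer semi-major axis a_t = (9.792745e+06 + 5.700201e+07) / 2 = 3.339738e+07 m
Step 2: v1 (circular at r1) = sqrt(mu/r1) = 6379.94 m/s
Step 3: v_t1 = sqrt(mu*(2/r1 - 1/a_t)) = 8334.99 m/s
Step 4: dv1 = |8334.99 - 6379.94| = 1955.06 m/s
Step 5: v2 (circular at r2) = 2644.38 m/s, v_t2 = 1431.92 m/s
Step 6: dv2 = |2644.38 - 1431.92| = 1212.46 m/s
Step 7: Total delta-v = 1955.06 + 1212.46 = 3167.5 m/s

3167.5


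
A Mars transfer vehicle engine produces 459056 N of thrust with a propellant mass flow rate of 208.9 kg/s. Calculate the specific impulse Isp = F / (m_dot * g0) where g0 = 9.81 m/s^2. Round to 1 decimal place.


Step 1: m_dot * g0 = 208.9 * 9.81 = 2049.31
Step 2: Isp = 459056 / 2049.31 = 224.0 s

224.0


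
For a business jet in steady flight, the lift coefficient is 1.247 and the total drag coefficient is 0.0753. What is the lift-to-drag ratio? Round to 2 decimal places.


Step 1: L/D = CL / CD = 1.247 / 0.0753
Step 2: L/D = 16.56

16.56


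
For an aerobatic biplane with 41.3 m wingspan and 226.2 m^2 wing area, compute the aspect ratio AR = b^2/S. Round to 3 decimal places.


Step 1: b^2 = 41.3^2 = 1705.69
Step 2: AR = 1705.69 / 226.2 = 7.541

7.541


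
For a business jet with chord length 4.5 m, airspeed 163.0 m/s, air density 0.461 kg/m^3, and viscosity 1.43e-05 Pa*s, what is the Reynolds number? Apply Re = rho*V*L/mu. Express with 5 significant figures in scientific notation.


Step 1: Numerator = rho * V * L = 0.461 * 163.0 * 4.5 = 338.1435
Step 2: Re = 338.1435 / 1.43e-05
Step 3: Re = 2.3646e+07

2.3646e+07


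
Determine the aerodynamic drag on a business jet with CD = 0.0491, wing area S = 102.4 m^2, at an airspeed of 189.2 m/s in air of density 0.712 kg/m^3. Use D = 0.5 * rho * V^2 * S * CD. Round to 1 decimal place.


Step 1: Dynamic pressure q = 0.5 * 0.712 * 189.2^2 = 12743.6038 Pa
Step 2: Drag D = q * S * CD = 12743.6038 * 102.4 * 0.0491
Step 3: D = 64072.8 N

64072.8


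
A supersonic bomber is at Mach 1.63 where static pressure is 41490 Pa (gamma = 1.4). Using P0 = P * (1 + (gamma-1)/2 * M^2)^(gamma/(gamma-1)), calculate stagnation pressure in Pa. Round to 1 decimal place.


Step 1: (gamma-1)/2 * M^2 = 0.2 * 2.6569 = 0.53138
Step 2: 1 + 0.53138 = 1.53138
Step 3: Exponent gamma/(gamma-1) = 3.5
Step 4: P0 = 41490 * 1.53138^3.5 = 184388.5 Pa

184388.5


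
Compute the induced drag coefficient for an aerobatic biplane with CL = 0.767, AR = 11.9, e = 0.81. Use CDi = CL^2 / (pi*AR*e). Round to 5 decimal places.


Step 1: CL^2 = 0.767^2 = 0.588289
Step 2: pi * AR * e = 3.14159 * 11.9 * 0.81 = 30.281812
Step 3: CDi = 0.588289 / 30.281812 = 0.01943

0.01943


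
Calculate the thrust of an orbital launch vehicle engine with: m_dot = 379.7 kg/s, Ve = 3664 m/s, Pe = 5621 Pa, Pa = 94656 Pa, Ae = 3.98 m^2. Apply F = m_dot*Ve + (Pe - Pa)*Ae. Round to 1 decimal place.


Step 1: Momentum thrust = m_dot * Ve = 379.7 * 3664 = 1391220.8 N
Step 2: Pressure thrust = (Pe - Pa) * Ae = (5621 - 94656) * 3.98 = -354359.30 N
Step 3: Total thrust F = 1391220.8 + -354359.30 = 1036861.5 N

1036861.5


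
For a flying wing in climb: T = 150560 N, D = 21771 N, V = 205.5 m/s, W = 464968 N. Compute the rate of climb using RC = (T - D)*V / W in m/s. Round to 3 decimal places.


Step 1: Excess thrust = T - D = 150560 - 21771 = 128789 N
Step 2: Excess power = 128789 * 205.5 = 26466139.5 W
Step 3: RC = 26466139.5 / 464968 = 56.920 m/s

56.920


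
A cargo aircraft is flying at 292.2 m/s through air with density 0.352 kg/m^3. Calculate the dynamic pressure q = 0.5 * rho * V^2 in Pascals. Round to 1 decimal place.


Step 1: V^2 = 292.2^2 = 85380.84
Step 2: q = 0.5 * 0.352 * 85380.84
Step 3: q = 15027.0 Pa

15027.0


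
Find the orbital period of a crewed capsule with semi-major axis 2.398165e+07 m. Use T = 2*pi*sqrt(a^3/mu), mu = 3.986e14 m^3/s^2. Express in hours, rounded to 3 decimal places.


Step 1: a^3 / mu = 1.379232e+22 / 3.986e14 = 3.460190e+07
Step 2: sqrt(3.460190e+07) = 5882.3376 s
Step 3: T = 2*pi * 5882.3376 = 36959.82 s
Step 4: T in hours = 36959.82 / 3600 = 10.267 hours

10.267


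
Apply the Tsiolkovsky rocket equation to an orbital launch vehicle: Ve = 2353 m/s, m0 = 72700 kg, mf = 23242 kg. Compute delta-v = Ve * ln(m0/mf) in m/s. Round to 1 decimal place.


Step 1: Mass ratio m0/mf = 72700 / 23242 = 3.127958
Step 2: ln(3.127958) = 1.14038
Step 3: delta-v = 2353 * 1.14038 = 2683.3 m/s

2683.3


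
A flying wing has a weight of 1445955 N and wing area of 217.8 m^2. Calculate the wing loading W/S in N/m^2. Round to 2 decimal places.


Step 1: Wing loading = W / S = 1445955 / 217.8
Step 2: Wing loading = 6638.91 N/m^2

6638.91


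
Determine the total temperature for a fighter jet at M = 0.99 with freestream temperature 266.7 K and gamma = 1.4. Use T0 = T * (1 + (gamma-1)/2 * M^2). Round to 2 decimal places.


Step 1: (gamma-1)/2 = 0.2
Step 2: M^2 = 0.9801
Step 3: 1 + 0.2 * 0.9801 = 1.19602
Step 4: T0 = 266.7 * 1.19602 = 318.98 K

318.98


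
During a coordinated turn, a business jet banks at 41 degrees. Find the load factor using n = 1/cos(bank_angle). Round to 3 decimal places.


Step 1: Convert 41 degrees to radians = 0.715585
Step 2: cos(41 deg) = 0.75471
Step 3: n = 1 / 0.75471 = 1.325

1.325


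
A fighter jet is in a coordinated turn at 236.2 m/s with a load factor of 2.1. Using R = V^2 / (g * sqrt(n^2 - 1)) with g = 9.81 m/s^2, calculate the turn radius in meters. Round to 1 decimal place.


Step 1: V^2 = 236.2^2 = 55790.44
Step 2: n^2 - 1 = 2.1^2 - 1 = 3.41
Step 3: sqrt(3.41) = 1.846619
Step 4: R = 55790.44 / (9.81 * 1.846619) = 3079.7 m

3079.7


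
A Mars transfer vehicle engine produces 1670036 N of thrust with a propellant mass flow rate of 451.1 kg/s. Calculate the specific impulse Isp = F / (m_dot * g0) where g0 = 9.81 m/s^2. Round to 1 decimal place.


Step 1: m_dot * g0 = 451.1 * 9.81 = 4425.29
Step 2: Isp = 1670036 / 4425.29 = 377.4 s

377.4


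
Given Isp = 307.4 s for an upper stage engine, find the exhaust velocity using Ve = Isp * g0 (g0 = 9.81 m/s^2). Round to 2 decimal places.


Step 1: Ve = Isp * g0 = 307.4 * 9.81
Step 2: Ve = 3015.59 m/s

3015.59


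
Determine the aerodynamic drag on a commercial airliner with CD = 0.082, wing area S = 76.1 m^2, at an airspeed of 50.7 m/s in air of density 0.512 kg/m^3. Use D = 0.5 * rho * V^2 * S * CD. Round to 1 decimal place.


Step 1: Dynamic pressure q = 0.5 * 0.512 * 50.7^2 = 658.0454 Pa
Step 2: Drag D = q * S * CD = 658.0454 * 76.1 * 0.082
Step 3: D = 4106.3 N

4106.3


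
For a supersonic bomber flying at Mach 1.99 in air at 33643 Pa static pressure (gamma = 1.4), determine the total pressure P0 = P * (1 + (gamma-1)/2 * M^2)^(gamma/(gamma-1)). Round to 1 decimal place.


Step 1: (gamma-1)/2 * M^2 = 0.2 * 3.9601 = 0.79202
Step 2: 1 + 0.79202 = 1.79202
Step 3: Exponent gamma/(gamma-1) = 3.5
Step 4: P0 = 33643 * 1.79202^3.5 = 259175.9 Pa

259175.9


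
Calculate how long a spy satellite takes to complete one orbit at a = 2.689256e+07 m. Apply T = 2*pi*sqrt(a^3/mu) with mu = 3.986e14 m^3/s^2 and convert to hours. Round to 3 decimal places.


Step 1: a^3 / mu = 1.944896e+22 / 3.986e14 = 4.879318e+07
Step 2: sqrt(4.879318e+07) = 6985.2117 s
Step 3: T = 2*pi * 6985.2117 = 43889.38 s
Step 4: T in hours = 43889.38 / 3600 = 12.191 hours

12.191


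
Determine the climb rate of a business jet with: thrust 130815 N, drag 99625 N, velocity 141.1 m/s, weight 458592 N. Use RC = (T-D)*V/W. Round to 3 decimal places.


Step 1: Excess thrust = T - D = 130815 - 99625 = 31190 N
Step 2: Excess power = 31190 * 141.1 = 4400909.0 W
Step 3: RC = 4400909.0 / 458592 = 9.597 m/s

9.597


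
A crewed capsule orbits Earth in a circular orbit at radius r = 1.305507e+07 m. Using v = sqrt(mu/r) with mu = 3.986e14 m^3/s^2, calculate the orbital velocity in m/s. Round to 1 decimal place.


Step 1: mu / r = 3.986e14 / 1.305507e+07 = 30532199.3678
Step 2: v = sqrt(30532199.3678) = 5525.6 m/s

5525.6


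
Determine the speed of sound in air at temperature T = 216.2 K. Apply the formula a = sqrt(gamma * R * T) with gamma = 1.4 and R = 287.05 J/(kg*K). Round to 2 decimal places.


Step 1: gamma * R * T = 1.4 * 287.05 * 216.2 = 86884.294
Step 2: a = sqrt(86884.294) = 294.76 m/s

294.76


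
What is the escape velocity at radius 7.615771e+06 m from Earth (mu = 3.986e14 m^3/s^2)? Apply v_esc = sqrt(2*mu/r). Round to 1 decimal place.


Step 1: 2*mu/r = 2 * 3.986e14 / 7.615771e+06 = 104677517.2205
Step 2: v_esc = sqrt(104677517.2205) = 10231.2 m/s

10231.2


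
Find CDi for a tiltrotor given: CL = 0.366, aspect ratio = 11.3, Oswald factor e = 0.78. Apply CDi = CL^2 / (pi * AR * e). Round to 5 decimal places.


Step 1: CL^2 = 0.366^2 = 0.133956
Step 2: pi * AR * e = 3.14159 * 11.3 * 0.78 = 27.689998
Step 3: CDi = 0.133956 / 27.689998 = 0.00484

0.00484


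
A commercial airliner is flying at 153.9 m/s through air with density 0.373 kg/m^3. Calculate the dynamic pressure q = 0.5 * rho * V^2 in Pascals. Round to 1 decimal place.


Step 1: V^2 = 153.9^2 = 23685.21
Step 2: q = 0.5 * 0.373 * 23685.21
Step 3: q = 4417.3 Pa

4417.3


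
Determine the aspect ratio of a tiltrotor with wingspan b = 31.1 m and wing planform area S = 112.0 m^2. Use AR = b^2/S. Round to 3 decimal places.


Step 1: b^2 = 31.1^2 = 967.21
Step 2: AR = 967.21 / 112.0 = 8.636

8.636


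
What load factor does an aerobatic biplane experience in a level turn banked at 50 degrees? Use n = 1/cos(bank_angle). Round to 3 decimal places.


Step 1: Convert 50 degrees to radians = 0.872665
Step 2: cos(50 deg) = 0.642788
Step 3: n = 1 / 0.642788 = 1.556

1.556


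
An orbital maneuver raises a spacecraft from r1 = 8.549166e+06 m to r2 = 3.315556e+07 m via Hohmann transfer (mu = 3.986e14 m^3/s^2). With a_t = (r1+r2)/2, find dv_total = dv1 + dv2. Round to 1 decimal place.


Step 1: Transfer semi-major axis a_t = (8.549166e+06 + 3.315556e+07) / 2 = 2.085236e+07 m
Step 2: v1 (circular at r1) = sqrt(mu/r1) = 6828.21 m/s
Step 3: v_t1 = sqrt(mu*(2/r1 - 1/a_t)) = 8610.08 m/s
Step 4: dv1 = |8610.08 - 6828.21| = 1781.87 m/s
Step 5: v2 (circular at r2) = 3467.29 m/s, v_t2 = 2220.11 m/s
Step 6: dv2 = |3467.29 - 2220.11| = 1247.18 m/s
Step 7: Total delta-v = 1781.87 + 1247.18 = 3029.1 m/s

3029.1


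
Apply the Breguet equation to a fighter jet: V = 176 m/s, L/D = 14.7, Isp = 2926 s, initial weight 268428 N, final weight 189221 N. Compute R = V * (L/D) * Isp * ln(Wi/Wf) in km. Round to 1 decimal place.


Step 1: Coefficient = V * (L/D) * Isp = 176 * 14.7 * 2926 = 7570147.2 m
Step 2: Wi/Wf = 268428 / 189221 = 1.418595
Step 3: ln(1.418595) = 0.349667
Step 4: R = 7570147.2 * 0.349667 = 2647031.2 m = 2647.0 km

2647.0


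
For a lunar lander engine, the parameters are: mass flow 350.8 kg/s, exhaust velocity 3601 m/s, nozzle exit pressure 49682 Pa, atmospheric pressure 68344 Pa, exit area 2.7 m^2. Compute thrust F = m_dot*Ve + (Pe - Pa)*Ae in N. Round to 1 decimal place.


Step 1: Momentum thrust = m_dot * Ve = 350.8 * 3601 = 1263230.8 N
Step 2: Pressure thrust = (Pe - Pa) * Ae = (49682 - 68344) * 2.7 = -50387.4 N
Step 3: Total thrust F = 1263230.8 + -50387.4 = 1212843.4 N

1212843.4


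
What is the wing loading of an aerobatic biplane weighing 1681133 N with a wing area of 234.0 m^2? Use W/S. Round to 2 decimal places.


Step 1: Wing loading = W / S = 1681133 / 234.0
Step 2: Wing loading = 7184.33 N/m^2

7184.33


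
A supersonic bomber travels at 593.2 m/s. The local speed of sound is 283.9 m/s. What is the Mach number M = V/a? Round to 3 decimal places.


Step 1: M = V / a = 593.2 / 283.9
Step 2: M = 2.089

2.089


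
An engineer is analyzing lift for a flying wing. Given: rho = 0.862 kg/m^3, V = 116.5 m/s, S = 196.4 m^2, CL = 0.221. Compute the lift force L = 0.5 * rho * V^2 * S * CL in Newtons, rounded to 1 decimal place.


Step 1: Calculate dynamic pressure q = 0.5 * 0.862 * 116.5^2 = 0.5 * 0.862 * 13572.25 = 5849.6398 Pa
Step 2: Multiply by wing area and lift coefficient: L = 5849.6398 * 196.4 * 0.221
Step 3: L = 1148869.2469 * 0.221 = 253900.1 N

253900.1


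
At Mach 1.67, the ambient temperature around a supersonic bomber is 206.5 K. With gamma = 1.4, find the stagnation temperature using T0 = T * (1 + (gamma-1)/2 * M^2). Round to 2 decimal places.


Step 1: (gamma-1)/2 = 0.2
Step 2: M^2 = 2.7889
Step 3: 1 + 0.2 * 2.7889 = 1.55778
Step 4: T0 = 206.5 * 1.55778 = 321.68 K

321.68


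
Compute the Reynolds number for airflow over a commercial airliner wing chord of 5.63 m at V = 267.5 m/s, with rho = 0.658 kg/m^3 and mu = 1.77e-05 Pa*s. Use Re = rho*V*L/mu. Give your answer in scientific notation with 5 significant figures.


Step 1: Numerator = rho * V * L = 0.658 * 267.5 * 5.63 = 990.96445
Step 2: Re = 990.96445 / 1.77e-05
Step 3: Re = 5.5987e+07

5.5987e+07


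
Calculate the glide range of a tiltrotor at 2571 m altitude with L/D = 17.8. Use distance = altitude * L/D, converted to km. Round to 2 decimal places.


Step 1: Glide distance = altitude * L/D = 2571 * 17.8 = 45763.8 m
Step 2: Convert to km: 45763.8 / 1000 = 45.76 km

45.76


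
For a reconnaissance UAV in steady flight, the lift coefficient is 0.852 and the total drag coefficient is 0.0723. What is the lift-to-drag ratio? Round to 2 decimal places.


Step 1: L/D = CL / CD = 0.852 / 0.0723
Step 2: L/D = 11.78

11.78


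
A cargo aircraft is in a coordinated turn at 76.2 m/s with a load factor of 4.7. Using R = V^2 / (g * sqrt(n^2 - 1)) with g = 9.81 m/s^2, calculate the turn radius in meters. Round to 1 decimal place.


Step 1: V^2 = 76.2^2 = 5806.44
Step 2: n^2 - 1 = 4.7^2 - 1 = 21.09
Step 3: sqrt(21.09) = 4.592385
Step 4: R = 5806.44 / (9.81 * 4.592385) = 128.9 m

128.9


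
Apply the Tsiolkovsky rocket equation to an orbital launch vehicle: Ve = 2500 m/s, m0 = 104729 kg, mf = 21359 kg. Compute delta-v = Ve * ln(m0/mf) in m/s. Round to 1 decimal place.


Step 1: Mass ratio m0/mf = 104729 / 21359 = 4.903273
Step 2: ln(4.903273) = 1.589903
Step 3: delta-v = 2500 * 1.589903 = 3974.8 m/s

3974.8


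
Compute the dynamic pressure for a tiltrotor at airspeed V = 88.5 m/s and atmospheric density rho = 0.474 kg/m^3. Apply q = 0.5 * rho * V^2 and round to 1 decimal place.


Step 1: V^2 = 88.5^2 = 7832.25
Step 2: q = 0.5 * 0.474 * 7832.25
Step 3: q = 1856.2 Pa

1856.2


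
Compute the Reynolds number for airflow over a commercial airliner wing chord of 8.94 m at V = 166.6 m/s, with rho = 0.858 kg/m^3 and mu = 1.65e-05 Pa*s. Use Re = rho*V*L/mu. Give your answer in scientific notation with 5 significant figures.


Step 1: Numerator = rho * V * L = 0.858 * 166.6 * 8.94 = 1277.908632
Step 2: Re = 1277.908632 / 1.65e-05
Step 3: Re = 7.7449e+07

7.7449e+07


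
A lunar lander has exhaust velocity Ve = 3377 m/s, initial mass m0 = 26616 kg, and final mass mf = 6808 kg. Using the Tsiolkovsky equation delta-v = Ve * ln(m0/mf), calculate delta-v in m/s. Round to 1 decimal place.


Step 1: Mass ratio m0/mf = 26616 / 6808 = 3.909518
Step 2: ln(3.909518) = 1.363414
Step 3: delta-v = 3377 * 1.363414 = 4604.2 m/s

4604.2


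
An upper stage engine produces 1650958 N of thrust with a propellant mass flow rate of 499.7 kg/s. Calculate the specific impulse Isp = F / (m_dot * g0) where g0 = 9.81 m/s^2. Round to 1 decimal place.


Step 1: m_dot * g0 = 499.7 * 9.81 = 4902.06
Step 2: Isp = 1650958 / 4902.06 = 336.8 s

336.8


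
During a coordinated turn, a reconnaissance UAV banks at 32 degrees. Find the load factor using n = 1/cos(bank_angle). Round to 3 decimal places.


Step 1: Convert 32 degrees to radians = 0.558505
Step 2: cos(32 deg) = 0.848048
Step 3: n = 1 / 0.848048 = 1.179

1.179


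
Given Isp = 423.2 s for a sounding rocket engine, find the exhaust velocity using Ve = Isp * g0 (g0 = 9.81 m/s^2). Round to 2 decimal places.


Step 1: Ve = Isp * g0 = 423.2 * 9.81
Step 2: Ve = 4151.59 m/s

4151.59


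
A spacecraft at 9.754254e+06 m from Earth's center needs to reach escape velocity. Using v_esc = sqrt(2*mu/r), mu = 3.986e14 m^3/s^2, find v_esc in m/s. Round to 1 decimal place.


Step 1: 2*mu/r = 2 * 3.986e14 / 9.754254e+06 = 81728443.8154
Step 2: v_esc = sqrt(81728443.8154) = 9040.4 m/s

9040.4


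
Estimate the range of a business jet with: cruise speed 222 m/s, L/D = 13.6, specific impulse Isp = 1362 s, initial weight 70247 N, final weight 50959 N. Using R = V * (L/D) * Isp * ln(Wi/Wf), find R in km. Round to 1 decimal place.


Step 1: Coefficient = V * (L/D) * Isp = 222 * 13.6 * 1362 = 4112150.4 m
Step 2: Wi/Wf = 70247 / 50959 = 1.3785
Step 3: ln(1.3785) = 0.320996
Step 4: R = 4112150.4 * 0.320996 = 1319984.7 m = 1320.0 km

1320.0


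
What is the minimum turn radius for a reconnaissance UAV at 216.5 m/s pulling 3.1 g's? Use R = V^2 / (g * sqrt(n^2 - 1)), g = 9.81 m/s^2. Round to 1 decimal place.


Step 1: V^2 = 216.5^2 = 46872.25
Step 2: n^2 - 1 = 3.1^2 - 1 = 8.61
Step 3: sqrt(8.61) = 2.93428
Step 4: R = 46872.25 / (9.81 * 2.93428) = 1628.3 m

1628.3


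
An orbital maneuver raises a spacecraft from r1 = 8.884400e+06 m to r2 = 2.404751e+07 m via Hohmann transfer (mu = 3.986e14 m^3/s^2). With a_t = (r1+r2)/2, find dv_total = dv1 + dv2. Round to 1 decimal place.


Step 1: Transfer semi-major axis a_t = (8.884400e+06 + 2.404751e+07) / 2 = 1.646596e+07 m
Step 2: v1 (circular at r1) = sqrt(mu/r1) = 6698.15 m/s
Step 3: v_t1 = sqrt(mu*(2/r1 - 1/a_t)) = 8094.61 m/s
Step 4: dv1 = |8094.61 - 6698.15| = 1396.47 m/s
Step 5: v2 (circular at r2) = 4071.3 m/s, v_t2 = 2990.57 m/s
Step 6: dv2 = |4071.3 - 2990.57| = 1080.73 m/s
Step 7: Total delta-v = 1396.47 + 1080.73 = 2477.2 m/s

2477.2


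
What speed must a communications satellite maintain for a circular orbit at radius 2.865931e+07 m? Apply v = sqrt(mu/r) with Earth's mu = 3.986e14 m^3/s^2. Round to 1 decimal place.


Step 1: mu / r = 3.986e14 / 2.865931e+07 = 13908220.4003
Step 2: v = sqrt(13908220.4003) = 3729.4 m/s

3729.4


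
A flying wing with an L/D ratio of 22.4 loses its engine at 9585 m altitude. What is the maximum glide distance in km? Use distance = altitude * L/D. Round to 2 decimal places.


Step 1: Glide distance = altitude * L/D = 9585 * 22.4 = 214704.0 m
Step 2: Convert to km: 214704.0 / 1000 = 214.70 km

214.70


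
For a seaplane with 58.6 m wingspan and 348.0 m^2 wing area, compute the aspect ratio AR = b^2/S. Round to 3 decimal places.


Step 1: b^2 = 58.6^2 = 3433.96
Step 2: AR = 3433.96 / 348.0 = 9.868

9.868


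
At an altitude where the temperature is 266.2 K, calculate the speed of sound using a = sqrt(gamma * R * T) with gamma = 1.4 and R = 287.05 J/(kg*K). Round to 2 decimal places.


Step 1: gamma * R * T = 1.4 * 287.05 * 266.2 = 106977.794
Step 2: a = sqrt(106977.794) = 327.07 m/s

327.07


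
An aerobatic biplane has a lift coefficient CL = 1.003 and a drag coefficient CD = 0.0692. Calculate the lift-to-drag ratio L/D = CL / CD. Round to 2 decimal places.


Step 1: L/D = CL / CD = 1.003 / 0.0692
Step 2: L/D = 14.49

14.49


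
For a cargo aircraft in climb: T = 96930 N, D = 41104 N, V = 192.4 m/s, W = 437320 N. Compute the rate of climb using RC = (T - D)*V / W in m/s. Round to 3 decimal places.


Step 1: Excess thrust = T - D = 96930 - 41104 = 55826 N
Step 2: Excess power = 55826 * 192.4 = 10740922.4 W
Step 3: RC = 10740922.4 / 437320 = 24.561 m/s

24.561


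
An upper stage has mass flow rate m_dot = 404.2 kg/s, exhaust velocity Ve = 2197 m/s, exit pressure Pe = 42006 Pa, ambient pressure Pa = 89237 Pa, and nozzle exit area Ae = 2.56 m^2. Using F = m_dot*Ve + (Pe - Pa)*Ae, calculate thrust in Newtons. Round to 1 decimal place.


Step 1: Momentum thrust = m_dot * Ve = 404.2 * 2197 = 888027.4 N
Step 2: Pressure thrust = (Pe - Pa) * Ae = (42006 - 89237) * 2.56 = -120911.36 N
Step 3: Total thrust F = 888027.4 + -120911.36 = 767116.0 N

767116.0
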